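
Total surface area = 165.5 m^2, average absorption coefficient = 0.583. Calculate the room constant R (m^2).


Given values:
  S = 165.5 m^2, alpha = 0.583
Formula: R = S * alpha / (1 - alpha)
Numerator: 165.5 * 0.583 = 96.4865
Denominator: 1 - 0.583 = 0.417
R = 96.4865 / 0.417 = 231.38

231.38 m^2


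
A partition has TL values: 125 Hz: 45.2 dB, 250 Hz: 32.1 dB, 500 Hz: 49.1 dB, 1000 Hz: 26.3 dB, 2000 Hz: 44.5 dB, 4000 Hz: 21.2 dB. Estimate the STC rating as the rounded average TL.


Given TL values at each frequency:
  125 Hz: 45.2 dB
  250 Hz: 32.1 dB
  500 Hz: 49.1 dB
  1000 Hz: 26.3 dB
  2000 Hz: 44.5 dB
  4000 Hz: 21.2 dB
Formula: STC ~ round(average of TL values)
Sum = 45.2 + 32.1 + 49.1 + 26.3 + 44.5 + 21.2 = 218.4
Average = 218.4 / 6 = 36.4
Rounded: 36

36


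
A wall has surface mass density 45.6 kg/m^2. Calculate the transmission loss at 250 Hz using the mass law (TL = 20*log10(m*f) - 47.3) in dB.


Given values:
  m = 45.6 kg/m^2, f = 250 Hz
Formula: TL = 20 * log10(m * f) - 47.3
Compute m * f = 45.6 * 250 = 11400.0
Compute log10(11400.0) = 4.056905
Compute 20 * 4.056905 = 81.1381
TL = 81.1381 - 47.3 = 33.84

33.84 dB


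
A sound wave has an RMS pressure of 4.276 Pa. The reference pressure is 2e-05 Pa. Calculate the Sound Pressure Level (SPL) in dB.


Given values:
  p = 4.276 Pa
  p_ref = 2e-05 Pa
Formula: SPL = 20 * log10(p / p_ref)
Compute ratio: p / p_ref = 4.276 / 2e-05 = 213800
Compute log10: log10(213800) = 5.330008
Multiply: SPL = 20 * 5.330008 = 106.6

106.6 dB


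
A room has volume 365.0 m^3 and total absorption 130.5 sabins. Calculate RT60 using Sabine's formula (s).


Given values:
  V = 365.0 m^3
  A = 130.5 sabins
Formula: RT60 = 0.161 * V / A
Numerator: 0.161 * 365.0 = 58.765
RT60 = 58.765 / 130.5 = 0.45

0.45 s


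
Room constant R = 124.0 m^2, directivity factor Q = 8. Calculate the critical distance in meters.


Given values:
  R = 124.0 m^2, Q = 8
Formula: d_c = 0.141 * sqrt(Q * R)
Compute Q * R = 8 * 124.0 = 992.0
Compute sqrt(992.0) = 31.496
d_c = 0.141 * 31.496 = 4.441

4.441 m


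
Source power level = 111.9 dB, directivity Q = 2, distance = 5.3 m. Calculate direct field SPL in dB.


Given values:
  Lw = 111.9 dB, Q = 2, r = 5.3 m
Formula: SPL = Lw + 10 * log10(Q / (4 * pi * r^2))
Compute 4 * pi * r^2 = 4 * pi * 5.3^2 = 352.9894
Compute Q / denom = 2 / 352.9894 = 0.00566589
Compute 10 * log10(0.00566589) = -22.4673
SPL = 111.9 + (-22.4673) = 89.43

89.43 dB


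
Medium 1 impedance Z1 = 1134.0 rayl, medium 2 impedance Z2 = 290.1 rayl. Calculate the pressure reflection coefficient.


Given values:
  Z1 = 1134.0 rayl, Z2 = 290.1 rayl
Formula: R = (Z2 - Z1) / (Z2 + Z1)
Numerator: Z2 - Z1 = 290.1 - 1134.0 = -843.9
Denominator: Z2 + Z1 = 290.1 + 1134.0 = 1424.1
R = -843.9 / 1424.1 = -0.5926

-0.5926


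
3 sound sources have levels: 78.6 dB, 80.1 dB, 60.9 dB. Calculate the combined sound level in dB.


Formula: L_total = 10 * log10( sum(10^(Li/10)) )
  Source 1: 10^(78.6/10) = 72443596.0075
  Source 2: 10^(80.1/10) = 102329299.2281
  Source 3: 10^(60.9/10) = 1230268.7708
Sum of linear values = 176003164.0064
L_total = 10 * log10(176003164.0064) = 82.46

82.46 dB


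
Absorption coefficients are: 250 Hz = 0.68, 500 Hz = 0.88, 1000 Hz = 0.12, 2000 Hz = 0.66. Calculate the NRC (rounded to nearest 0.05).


Given values:
  a_250 = 0.68, a_500 = 0.88
  a_1000 = 0.12, a_2000 = 0.66
Formula: NRC = (a250 + a500 + a1000 + a2000) / 4
Sum = 0.68 + 0.88 + 0.12 + 0.66 = 2.34
NRC = 2.34 / 4 = 0.585
Rounded to nearest 0.05: 0.6

0.6


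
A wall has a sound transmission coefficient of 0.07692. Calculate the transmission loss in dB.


Given values:
  tau = 0.07692
Formula: TL = 10 * log10(1 / tau)
Compute 1 / tau = 1 / 0.07692 = 13.0005
Compute log10(13.0005) = 1.11396
TL = 10 * 1.11396 = 11.14

11.14 dB


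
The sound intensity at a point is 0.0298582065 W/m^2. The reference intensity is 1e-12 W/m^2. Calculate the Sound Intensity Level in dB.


Given values:
  I = 0.0298582065 W/m^2
  I_ref = 1e-12 W/m^2
Formula: SIL = 10 * log10(I / I_ref)
Compute ratio: I / I_ref = 29858206500
Compute log10: log10(29858206500) = 10.475064
Multiply: SIL = 10 * 10.475064 = 104.75

104.75 dB


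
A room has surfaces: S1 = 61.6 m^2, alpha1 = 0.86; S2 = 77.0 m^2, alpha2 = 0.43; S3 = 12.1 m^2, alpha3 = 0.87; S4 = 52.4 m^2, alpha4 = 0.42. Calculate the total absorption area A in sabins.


Given surfaces:
  Surface 1: 61.6 * 0.86 = 52.976
  Surface 2: 77.0 * 0.43 = 33.11
  Surface 3: 12.1 * 0.87 = 10.527
  Surface 4: 52.4 * 0.42 = 22.008
Formula: A = sum(Si * alpha_i)
A = 52.976 + 33.11 + 10.527 + 22.008
A = 118.62

118.62 sabins


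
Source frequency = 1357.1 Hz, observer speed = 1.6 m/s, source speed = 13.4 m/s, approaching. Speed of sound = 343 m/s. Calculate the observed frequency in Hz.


Given values:
  f_s = 1357.1 Hz, v_o = 1.6 m/s, v_s = 13.4 m/s
  Direction: approaching
Formula: f_o = f_s * (c + v_o) / (c - v_s)
Numerator: c + v_o = 343 + 1.6 = 344.6
Denominator: c - v_s = 343 - 13.4 = 329.6
f_o = 1357.1 * 344.6 / 329.6 = 1418.86

1418.86 Hz


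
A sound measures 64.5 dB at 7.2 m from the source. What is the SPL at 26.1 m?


Given values:
  SPL1 = 64.5 dB, r1 = 7.2 m, r2 = 26.1 m
Formula: SPL2 = SPL1 - 20 * log10(r2 / r1)
Compute ratio: r2 / r1 = 26.1 / 7.2 = 3.625
Compute log10: log10(3.625) = 0.559308
Compute drop: 20 * 0.559308 = 11.1862
SPL2 = 64.5 - 11.1862 = 53.31

53.31 dB


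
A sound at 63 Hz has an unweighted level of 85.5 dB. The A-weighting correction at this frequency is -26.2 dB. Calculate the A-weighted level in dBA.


Given values:
  SPL = 85.5 dB
  A-weighting at 63 Hz = -26.2 dB
Formula: L_A = SPL + A_weight
L_A = 85.5 + (-26.2)
L_A = 59.3

59.3 dBA


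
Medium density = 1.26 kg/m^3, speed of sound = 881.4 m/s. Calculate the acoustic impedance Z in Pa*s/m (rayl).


Given values:
  rho = 1.26 kg/m^3
  c = 881.4 m/s
Formula: Z = rho * c
Z = 1.26 * 881.4
Z = 1110.56

1110.56 rayl


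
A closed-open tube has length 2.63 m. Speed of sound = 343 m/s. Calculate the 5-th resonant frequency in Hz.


Given values:
  Tube type: closed-open, L = 2.63 m, c = 343 m/s, n = 5
Formula: f_n = (2n - 1) * c / (4 * L)
Compute 2n - 1 = 2*5 - 1 = 9
Compute 4 * L = 4 * 2.63 = 10.52
f = 9 * 343 / 10.52
f = 293.44

293.44 Hz


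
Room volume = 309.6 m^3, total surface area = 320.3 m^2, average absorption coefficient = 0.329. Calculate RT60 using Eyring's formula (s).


Given values:
  V = 309.6 m^3, S = 320.3 m^2, alpha = 0.329
Formula: RT60 = 0.161 * V / (-S * ln(1 - alpha))
Compute ln(1 - 0.329) = ln(0.671) = -0.398986
Denominator: -320.3 * -0.398986 = 127.7952
Numerator: 0.161 * 309.6 = 49.8456
RT60 = 49.8456 / 127.7952 = 0.39

0.39 s


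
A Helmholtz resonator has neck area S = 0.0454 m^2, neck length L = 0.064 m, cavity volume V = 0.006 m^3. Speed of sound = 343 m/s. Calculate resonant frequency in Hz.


Given values:
  S = 0.0454 m^2, L = 0.064 m, V = 0.006 m^3, c = 343 m/s
Formula: f = (c / (2*pi)) * sqrt(S / (V * L))
Compute V * L = 0.006 * 0.064 = 0.000384
Compute S / (V * L) = 0.0454 / 0.000384 = 118.2292
Compute sqrt(118.2292) = 10.873325
Compute c / (2*pi) = 343 / 6.283185 = 54.590148
f = 54.590148 * 10.873325 = 593.58

593.58 Hz


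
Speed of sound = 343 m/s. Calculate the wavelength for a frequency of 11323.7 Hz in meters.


Given values:
  c = 343 m/s, f = 11323.7 Hz
Formula: lambda = c / f
lambda = 343 / 11323.7
lambda = 0.0303

0.0303 m


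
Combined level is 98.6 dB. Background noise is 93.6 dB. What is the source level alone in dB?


Given values:
  L_total = 98.6 dB, L_bg = 93.6 dB
Formula: L_source = 10 * log10(10^(L_total/10) - 10^(L_bg/10))
Convert to linear:
  10^(98.6/10) = 7244359600.7499
  10^(93.6/10) = 2290867652.7678
Difference: 7244359600.7499 - 2290867652.7678 = 4953491947.9821
L_source = 10 * log10(4953491947.9821) = 96.95

96.95 dB


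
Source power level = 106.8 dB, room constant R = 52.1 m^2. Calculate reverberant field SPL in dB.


Given values:
  Lw = 106.8 dB, R = 52.1 m^2
Formula: SPL = Lw + 10 * log10(4 / R)
Compute 4 / R = 4 / 52.1 = 0.076775
Compute 10 * log10(0.076775) = -11.1478
SPL = 106.8 + (-11.1478) = 95.65

95.65 dB


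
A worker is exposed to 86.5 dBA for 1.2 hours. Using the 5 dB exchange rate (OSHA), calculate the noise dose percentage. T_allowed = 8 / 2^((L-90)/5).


Given values:
  L = 86.5 dBA, T = 1.2 hours
Formula: T_allowed = 8 / 2^((L - 90) / 5)
Compute exponent: (86.5 - 90) / 5 = -0.7
Compute 2^(-0.7) = 0.615572
T_allowed = 8 / 0.615572 = 12.996043 hours
Dose = (T / T_allowed) * 100
Dose = (1.2 / 12.996043) * 100 = 9.23

9.23 %


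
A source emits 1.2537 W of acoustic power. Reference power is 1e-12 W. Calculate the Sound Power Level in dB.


Given values:
  W = 1.2537 W
  W_ref = 1e-12 W
Formula: SWL = 10 * log10(W / W_ref)
Compute ratio: W / W_ref = 1253700000000
Compute log10: log10(1253700000000) = 12.098194
Multiply: SWL = 10 * 12.098194 = 120.98

120.98 dB


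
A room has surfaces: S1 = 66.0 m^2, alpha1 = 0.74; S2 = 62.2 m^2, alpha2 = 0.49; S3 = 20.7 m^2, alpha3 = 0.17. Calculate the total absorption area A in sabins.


Given surfaces:
  Surface 1: 66.0 * 0.74 = 48.84
  Surface 2: 62.2 * 0.49 = 30.478
  Surface 3: 20.7 * 0.17 = 3.519
Formula: A = sum(Si * alpha_i)
A = 48.84 + 30.478 + 3.519
A = 82.84

82.84 sabins


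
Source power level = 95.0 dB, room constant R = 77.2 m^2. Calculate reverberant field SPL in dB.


Given values:
  Lw = 95.0 dB, R = 77.2 m^2
Formula: SPL = Lw + 10 * log10(4 / R)
Compute 4 / R = 4 / 77.2 = 0.051813
Compute 10 * log10(0.051813) = -12.8556
SPL = 95.0 + (-12.8556) = 82.14

82.14 dB


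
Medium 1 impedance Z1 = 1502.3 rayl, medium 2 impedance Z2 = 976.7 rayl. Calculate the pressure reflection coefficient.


Given values:
  Z1 = 1502.3 rayl, Z2 = 976.7 rayl
Formula: R = (Z2 - Z1) / (Z2 + Z1)
Numerator: Z2 - Z1 = 976.7 - 1502.3 = -525.6
Denominator: Z2 + Z1 = 976.7 + 1502.3 = 2479.0
R = -525.6 / 2479.0 = -0.212

-0.212


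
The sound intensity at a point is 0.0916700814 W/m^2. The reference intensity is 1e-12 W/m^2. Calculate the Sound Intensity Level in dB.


Given values:
  I = 0.0916700814 W/m^2
  I_ref = 1e-12 W/m^2
Formula: SIL = 10 * log10(I / I_ref)
Compute ratio: I / I_ref = 91670081400
Compute log10: log10(91670081400) = 10.962228
Multiply: SIL = 10 * 10.962228 = 109.62

109.62 dB


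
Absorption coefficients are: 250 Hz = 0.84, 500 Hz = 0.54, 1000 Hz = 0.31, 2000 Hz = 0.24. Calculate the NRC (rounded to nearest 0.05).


Given values:
  a_250 = 0.84, a_500 = 0.54
  a_1000 = 0.31, a_2000 = 0.24
Formula: NRC = (a250 + a500 + a1000 + a2000) / 4
Sum = 0.84 + 0.54 + 0.31 + 0.24 = 1.93
NRC = 1.93 / 4 = 0.4825
Rounded to nearest 0.05: 0.5

0.5


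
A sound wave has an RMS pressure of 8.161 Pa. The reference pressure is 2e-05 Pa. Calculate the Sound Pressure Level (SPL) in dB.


Given values:
  p = 8.161 Pa
  p_ref = 2e-05 Pa
Formula: SPL = 20 * log10(p / p_ref)
Compute ratio: p / p_ref = 8.161 / 2e-05 = 408050
Compute log10: log10(408050) = 5.610713
Multiply: SPL = 20 * 5.610713 = 112.21

112.21 dB


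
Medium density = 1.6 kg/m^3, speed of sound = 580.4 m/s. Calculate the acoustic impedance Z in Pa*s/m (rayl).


Given values:
  rho = 1.6 kg/m^3
  c = 580.4 m/s
Formula: Z = rho * c
Z = 1.6 * 580.4
Z = 928.64

928.64 rayl


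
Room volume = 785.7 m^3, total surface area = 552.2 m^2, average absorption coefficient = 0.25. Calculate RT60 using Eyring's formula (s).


Given values:
  V = 785.7 m^3, S = 552.2 m^2, alpha = 0.25
Formula: RT60 = 0.161 * V / (-S * ln(1 - alpha))
Compute ln(1 - 0.25) = ln(0.75) = -0.287682
Denominator: -552.2 * -0.287682 = 158.858
Numerator: 0.161 * 785.7 = 126.4977
RT60 = 126.4977 / 158.858 = 0.796

0.796 s


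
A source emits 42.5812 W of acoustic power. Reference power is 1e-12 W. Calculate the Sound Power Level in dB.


Given values:
  W = 42.5812 W
  W_ref = 1e-12 W
Formula: SWL = 10 * log10(W / W_ref)
Compute ratio: W / W_ref = 42581200000000
Compute log10: log10(42581200000000) = 13.629218
Multiply: SWL = 10 * 13.629218 = 136.29

136.29 dB


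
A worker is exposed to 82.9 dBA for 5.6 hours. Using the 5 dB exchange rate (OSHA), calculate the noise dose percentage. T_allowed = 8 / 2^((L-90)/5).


Given values:
  L = 82.9 dBA, T = 5.6 hours
Formula: T_allowed = 8 / 2^((L - 90) / 5)
Compute exponent: (82.9 - 90) / 5 = -1.42
Compute 2^(-1.42) = 0.373712
T_allowed = 8 / 0.373712 = 21.406859 hours
Dose = (T / T_allowed) * 100
Dose = (5.6 / 21.406859) * 100 = 26.16

26.16 %


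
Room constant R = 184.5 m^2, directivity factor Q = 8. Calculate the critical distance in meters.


Given values:
  R = 184.5 m^2, Q = 8
Formula: d_c = 0.141 * sqrt(Q * R)
Compute Q * R = 8 * 184.5 = 1476.0
Compute sqrt(1476.0) = 38.4187
d_c = 0.141 * 38.4187 = 5.417

5.417 m


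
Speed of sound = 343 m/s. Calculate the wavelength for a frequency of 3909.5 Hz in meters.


Given values:
  c = 343 m/s, f = 3909.5 Hz
Formula: lambda = c / f
lambda = 343 / 3909.5
lambda = 0.0877

0.0877 m


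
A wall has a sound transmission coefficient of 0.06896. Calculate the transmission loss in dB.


Given values:
  tau = 0.06896
Formula: TL = 10 * log10(1 / tau)
Compute 1 / tau = 1 / 0.06896 = 14.5012
Compute log10(14.5012) = 1.161404
TL = 10 * 1.161404 = 11.61

11.61 dB


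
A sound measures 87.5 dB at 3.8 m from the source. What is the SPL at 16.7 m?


Given values:
  SPL1 = 87.5 dB, r1 = 3.8 m, r2 = 16.7 m
Formula: SPL2 = SPL1 - 20 * log10(r2 / r1)
Compute ratio: r2 / r1 = 16.7 / 3.8 = 4.3947
Compute log10: log10(4.3947) = 0.642929
Compute drop: 20 * 0.642929 = 12.8586
SPL2 = 87.5 - 12.8586 = 74.64

74.64 dB


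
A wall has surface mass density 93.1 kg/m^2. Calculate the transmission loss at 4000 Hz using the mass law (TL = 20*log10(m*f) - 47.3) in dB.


Given values:
  m = 93.1 kg/m^2, f = 4000 Hz
Formula: TL = 20 * log10(m * f) - 47.3
Compute m * f = 93.1 * 4000 = 372400.0
Compute log10(372400.0) = 5.57101
Compute 20 * 5.57101 = 111.4202
TL = 111.4202 - 47.3 = 64.12

64.12 dB


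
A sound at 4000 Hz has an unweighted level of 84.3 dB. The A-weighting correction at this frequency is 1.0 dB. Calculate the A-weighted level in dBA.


Given values:
  SPL = 84.3 dB
  A-weighting at 4000 Hz = 1.0 dB
Formula: L_A = SPL + A_weight
L_A = 84.3 + (1.0)
L_A = 85.3

85.3 dBA


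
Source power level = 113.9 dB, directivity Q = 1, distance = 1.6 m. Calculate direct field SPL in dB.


Given values:
  Lw = 113.9 dB, Q = 1, r = 1.6 m
Formula: SPL = Lw + 10 * log10(Q / (4 * pi * r^2))
Compute 4 * pi * r^2 = 4 * pi * 1.6^2 = 32.1699
Compute Q / denom = 1 / 32.1699 = 0.03108496
Compute 10 * log10(0.03108496) = -15.0745
SPL = 113.9 + (-15.0745) = 98.83

98.83 dB


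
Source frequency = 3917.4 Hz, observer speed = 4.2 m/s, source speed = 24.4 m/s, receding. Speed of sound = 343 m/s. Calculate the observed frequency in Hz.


Given values:
  f_s = 3917.4 Hz, v_o = 4.2 m/s, v_s = 24.4 m/s
  Direction: receding
Formula: f_o = f_s * (c - v_o) / (c + v_s)
Numerator: c - v_o = 343 - 4.2 = 338.8
Denominator: c + v_s = 343 + 24.4 = 367.4
f_o = 3917.4 * 338.8 / 367.4 = 3612.45

3612.45 Hz


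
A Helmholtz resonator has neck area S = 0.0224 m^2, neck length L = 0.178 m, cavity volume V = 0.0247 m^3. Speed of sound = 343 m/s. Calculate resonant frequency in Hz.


Given values:
  S = 0.0224 m^2, L = 0.178 m, V = 0.0247 m^3, c = 343 m/s
Formula: f = (c / (2*pi)) * sqrt(S / (V * L))
Compute V * L = 0.0247 * 0.178 = 0.0043966
Compute S / (V * L) = 0.0224 / 0.0043966 = 5.0948
Compute sqrt(5.0948) = 2.257166
Compute c / (2*pi) = 343 / 6.283185 = 54.590148
f = 54.590148 * 2.257166 = 123.22

123.22 Hz


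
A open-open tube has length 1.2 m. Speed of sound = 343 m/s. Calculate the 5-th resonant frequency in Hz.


Given values:
  Tube type: open-open, L = 1.2 m, c = 343 m/s, n = 5
Formula: f_n = n * c / (2 * L)
Compute 2 * L = 2 * 1.2 = 2.4
f = 5 * 343 / 2.4
f = 714.58

714.58 Hz


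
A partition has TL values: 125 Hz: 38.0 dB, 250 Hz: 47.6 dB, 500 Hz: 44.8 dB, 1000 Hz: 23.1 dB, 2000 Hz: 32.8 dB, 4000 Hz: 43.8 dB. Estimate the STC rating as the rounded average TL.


Given TL values at each frequency:
  125 Hz: 38.0 dB
  250 Hz: 47.6 dB
  500 Hz: 44.8 dB
  1000 Hz: 23.1 dB
  2000 Hz: 32.8 dB
  4000 Hz: 43.8 dB
Formula: STC ~ round(average of TL values)
Sum = 38.0 + 47.6 + 44.8 + 23.1 + 32.8 + 43.8 = 230.1
Average = 230.1 / 6 = 38.35
Rounded: 38

38


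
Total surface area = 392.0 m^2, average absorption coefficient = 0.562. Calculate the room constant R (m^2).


Given values:
  S = 392.0 m^2, alpha = 0.562
Formula: R = S * alpha / (1 - alpha)
Numerator: 392.0 * 0.562 = 220.304
Denominator: 1 - 0.562 = 0.438
R = 220.304 / 0.438 = 502.98

502.98 m^2


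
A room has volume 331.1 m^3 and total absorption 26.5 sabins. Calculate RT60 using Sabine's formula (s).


Given values:
  V = 331.1 m^3
  A = 26.5 sabins
Formula: RT60 = 0.161 * V / A
Numerator: 0.161 * 331.1 = 53.3071
RT60 = 53.3071 / 26.5 = 2.012

2.012 s


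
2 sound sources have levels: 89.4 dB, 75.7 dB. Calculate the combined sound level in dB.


Formula: L_total = 10 * log10( sum(10^(Li/10)) )
  Source 1: 10^(89.4/10) = 870963589.9561
  Source 2: 10^(75.7/10) = 37153522.9097
Sum of linear values = 908117112.8658
L_total = 10 * log10(908117112.8658) = 89.58

89.58 dB


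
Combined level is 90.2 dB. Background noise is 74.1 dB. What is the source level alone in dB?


Given values:
  L_total = 90.2 dB, L_bg = 74.1 dB
Formula: L_source = 10 * log10(10^(L_total/10) - 10^(L_bg/10))
Convert to linear:
  10^(90.2/10) = 1047128548.0509
  10^(74.1/10) = 25703957.8277
Difference: 1047128548.0509 - 25703957.8277 = 1021424590.2232
L_source = 10 * log10(1021424590.2232) = 90.09

90.09 dB


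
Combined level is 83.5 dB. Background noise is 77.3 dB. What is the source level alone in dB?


Given values:
  L_total = 83.5 dB, L_bg = 77.3 dB
Formula: L_source = 10 * log10(10^(L_total/10) - 10^(L_bg/10))
Convert to linear:
  10^(83.5/10) = 223872113.8568
  10^(77.3/10) = 53703179.637
Difference: 223872113.8568 - 53703179.637 = 170168934.2198
L_source = 10 * log10(170168934.2198) = 82.31

82.31 dB


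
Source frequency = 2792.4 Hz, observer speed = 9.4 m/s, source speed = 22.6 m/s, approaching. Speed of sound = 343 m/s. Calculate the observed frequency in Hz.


Given values:
  f_s = 2792.4 Hz, v_o = 9.4 m/s, v_s = 22.6 m/s
  Direction: approaching
Formula: f_o = f_s * (c + v_o) / (c - v_s)
Numerator: c + v_o = 343 + 9.4 = 352.4
Denominator: c - v_s = 343 - 22.6 = 320.4
f_o = 2792.4 * 352.4 / 320.4 = 3071.29

3071.29 Hz


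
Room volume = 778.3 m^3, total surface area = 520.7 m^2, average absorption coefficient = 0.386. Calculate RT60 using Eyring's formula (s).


Given values:
  V = 778.3 m^3, S = 520.7 m^2, alpha = 0.386
Formula: RT60 = 0.161 * V / (-S * ln(1 - alpha))
Compute ln(1 - 0.386) = ln(0.614) = -0.48776
Denominator: -520.7 * -0.48776 = 253.9766
Numerator: 0.161 * 778.3 = 125.3063
RT60 = 125.3063 / 253.9766 = 0.493

0.493 s


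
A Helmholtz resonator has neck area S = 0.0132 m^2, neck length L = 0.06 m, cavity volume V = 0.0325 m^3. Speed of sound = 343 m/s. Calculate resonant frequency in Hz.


Given values:
  S = 0.0132 m^2, L = 0.06 m, V = 0.0325 m^3, c = 343 m/s
Formula: f = (c / (2*pi)) * sqrt(S / (V * L))
Compute V * L = 0.0325 * 0.06 = 0.00195
Compute S / (V * L) = 0.0132 / 0.00195 = 6.7692
Compute sqrt(6.7692) = 2.601769
Compute c / (2*pi) = 343 / 6.283185 = 54.590148
f = 54.590148 * 2.601769 = 142.03

142.03 Hz


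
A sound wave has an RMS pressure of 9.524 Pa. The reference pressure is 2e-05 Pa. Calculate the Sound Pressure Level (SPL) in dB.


Given values:
  p = 9.524 Pa
  p_ref = 2e-05 Pa
Formula: SPL = 20 * log10(p / p_ref)
Compute ratio: p / p_ref = 9.524 / 2e-05 = 476200
Compute log10: log10(476200) = 5.677789
Multiply: SPL = 20 * 5.677789 = 113.56

113.56 dB


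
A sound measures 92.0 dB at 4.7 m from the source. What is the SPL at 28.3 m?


Given values:
  SPL1 = 92.0 dB, r1 = 4.7 m, r2 = 28.3 m
Formula: SPL2 = SPL1 - 20 * log10(r2 / r1)
Compute ratio: r2 / r1 = 28.3 / 4.7 = 6.0213
Compute log10: log10(6.0213) = 0.77969
Compute drop: 20 * 0.77969 = 15.5938
SPL2 = 92.0 - 15.5938 = 76.41

76.41 dB


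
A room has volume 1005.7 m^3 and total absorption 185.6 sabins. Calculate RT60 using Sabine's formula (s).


Given values:
  V = 1005.7 m^3
  A = 185.6 sabins
Formula: RT60 = 0.161 * V / A
Numerator: 0.161 * 1005.7 = 161.9177
RT60 = 161.9177 / 185.6 = 0.872

0.872 s


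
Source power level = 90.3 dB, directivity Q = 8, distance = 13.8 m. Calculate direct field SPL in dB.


Given values:
  Lw = 90.3 dB, Q = 8, r = 13.8 m
Formula: SPL = Lw + 10 * log10(Q / (4 * pi * r^2))
Compute 4 * pi * r^2 = 4 * pi * 13.8^2 = 2393.1396
Compute Q / denom = 8 / 2393.1396 = 0.00334289
Compute 10 * log10(0.00334289) = -24.7588
SPL = 90.3 + (-24.7588) = 65.54

65.54 dB


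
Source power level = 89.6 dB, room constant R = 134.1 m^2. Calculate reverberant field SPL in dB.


Given values:
  Lw = 89.6 dB, R = 134.1 m^2
Formula: SPL = Lw + 10 * log10(4 / R)
Compute 4 / R = 4 / 134.1 = 0.029828
Compute 10 * log10(0.029828) = -15.2538
SPL = 89.6 + (-15.2538) = 74.35

74.35 dB


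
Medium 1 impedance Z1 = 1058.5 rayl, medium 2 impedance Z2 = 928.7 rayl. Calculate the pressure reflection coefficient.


Given values:
  Z1 = 1058.5 rayl, Z2 = 928.7 rayl
Formula: R = (Z2 - Z1) / (Z2 + Z1)
Numerator: Z2 - Z1 = 928.7 - 1058.5 = -129.8
Denominator: Z2 + Z1 = 928.7 + 1058.5 = 1987.2
R = -129.8 / 1987.2 = -0.0653

-0.0653


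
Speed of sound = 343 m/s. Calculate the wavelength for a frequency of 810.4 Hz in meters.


Given values:
  c = 343 m/s, f = 810.4 Hz
Formula: lambda = c / f
lambda = 343 / 810.4
lambda = 0.4232

0.4232 m


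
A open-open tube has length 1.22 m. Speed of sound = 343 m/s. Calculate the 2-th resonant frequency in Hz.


Given values:
  Tube type: open-open, L = 1.22 m, c = 343 m/s, n = 2
Formula: f_n = n * c / (2 * L)
Compute 2 * L = 2 * 1.22 = 2.44
f = 2 * 343 / 2.44
f = 281.15

281.15 Hz


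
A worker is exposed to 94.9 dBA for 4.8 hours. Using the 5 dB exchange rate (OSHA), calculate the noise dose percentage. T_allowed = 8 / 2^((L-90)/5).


Given values:
  L = 94.9 dBA, T = 4.8 hours
Formula: T_allowed = 8 / 2^((L - 90) / 5)
Compute exponent: (94.9 - 90) / 5 = 0.98
Compute 2^(0.98) = 1.972465
T_allowed = 8 / 1.972465 = 4.055839 hours
Dose = (T / T_allowed) * 100
Dose = (4.8 / 4.055839) * 100 = 118.35

118.35 %


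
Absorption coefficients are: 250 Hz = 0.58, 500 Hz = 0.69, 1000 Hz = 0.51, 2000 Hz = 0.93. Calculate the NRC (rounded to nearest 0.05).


Given values:
  a_250 = 0.58, a_500 = 0.69
  a_1000 = 0.51, a_2000 = 0.93
Formula: NRC = (a250 + a500 + a1000 + a2000) / 4
Sum = 0.58 + 0.69 + 0.51 + 0.93 = 2.71
NRC = 2.71 / 4 = 0.6775
Rounded to nearest 0.05: 0.7

0.7


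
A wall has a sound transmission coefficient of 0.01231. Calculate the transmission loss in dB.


Given values:
  tau = 0.01231
Formula: TL = 10 * log10(1 / tau)
Compute 1 / tau = 1 / 0.01231 = 81.2348
Compute log10(81.2348) = 1.909742
TL = 10 * 1.909742 = 19.1

19.1 dB


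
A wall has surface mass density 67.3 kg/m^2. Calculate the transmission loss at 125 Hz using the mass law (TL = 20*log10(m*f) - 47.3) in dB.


Given values:
  m = 67.3 kg/m^2, f = 125 Hz
Formula: TL = 20 * log10(m * f) - 47.3
Compute m * f = 67.3 * 125 = 8412.5
Compute log10(8412.5) = 3.924925
Compute 20 * 3.924925 = 78.4985
TL = 78.4985 - 47.3 = 31.2

31.2 dB


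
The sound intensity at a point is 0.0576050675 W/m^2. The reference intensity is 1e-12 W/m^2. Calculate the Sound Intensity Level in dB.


Given values:
  I = 0.0576050675 W/m^2
  I_ref = 1e-12 W/m^2
Formula: SIL = 10 * log10(I / I_ref)
Compute ratio: I / I_ref = 57605067500
Compute log10: log10(57605067500) = 10.760461
Multiply: SIL = 10 * 10.760461 = 107.6

107.6 dB


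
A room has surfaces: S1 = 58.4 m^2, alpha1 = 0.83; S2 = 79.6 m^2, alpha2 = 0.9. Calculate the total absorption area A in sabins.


Given surfaces:
  Surface 1: 58.4 * 0.83 = 48.472
  Surface 2: 79.6 * 0.9 = 71.64
Formula: A = sum(Si * alpha_i)
A = 48.472 + 71.64
A = 120.11

120.11 sabins


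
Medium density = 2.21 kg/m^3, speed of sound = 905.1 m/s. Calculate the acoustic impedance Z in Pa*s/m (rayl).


Given values:
  rho = 2.21 kg/m^3
  c = 905.1 m/s
Formula: Z = rho * c
Z = 2.21 * 905.1
Z = 2000.27

2000.27 rayl


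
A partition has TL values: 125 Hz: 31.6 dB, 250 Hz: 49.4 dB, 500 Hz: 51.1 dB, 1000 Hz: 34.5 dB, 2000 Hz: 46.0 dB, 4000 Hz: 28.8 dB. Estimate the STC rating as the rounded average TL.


Given TL values at each frequency:
  125 Hz: 31.6 dB
  250 Hz: 49.4 dB
  500 Hz: 51.1 dB
  1000 Hz: 34.5 dB
  2000 Hz: 46.0 dB
  4000 Hz: 28.8 dB
Formula: STC ~ round(average of TL values)
Sum = 31.6 + 49.4 + 51.1 + 34.5 + 46.0 + 28.8 = 241.4
Average = 241.4 / 6 = 40.23
Rounded: 40

40


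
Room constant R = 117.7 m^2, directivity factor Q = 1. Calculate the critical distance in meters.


Given values:
  R = 117.7 m^2, Q = 1
Formula: d_c = 0.141 * sqrt(Q * R)
Compute Q * R = 1 * 117.7 = 117.7
Compute sqrt(117.7) = 10.849
d_c = 0.141 * 10.849 = 1.53

1.53 m


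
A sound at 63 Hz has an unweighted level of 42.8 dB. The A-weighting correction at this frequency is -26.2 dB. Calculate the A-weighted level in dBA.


Given values:
  SPL = 42.8 dB
  A-weighting at 63 Hz = -26.2 dB
Formula: L_A = SPL + A_weight
L_A = 42.8 + (-26.2)
L_A = 16.6

16.6 dBA


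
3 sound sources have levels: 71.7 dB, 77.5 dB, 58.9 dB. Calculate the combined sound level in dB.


Formula: L_total = 10 * log10( sum(10^(Li/10)) )
  Source 1: 10^(71.7/10) = 14791083.8817
  Source 2: 10^(77.5/10) = 56234132.519
  Source 3: 10^(58.9/10) = 776247.1166
Sum of linear values = 71801463.5173
L_total = 10 * log10(71801463.5173) = 78.56

78.56 dB


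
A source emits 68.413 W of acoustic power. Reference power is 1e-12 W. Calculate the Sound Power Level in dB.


Given values:
  W = 68.413 W
  W_ref = 1e-12 W
Formula: SWL = 10 * log10(W / W_ref)
Compute ratio: W / W_ref = 68413000000000
Compute log10: log10(68413000000000) = 13.835139
Multiply: SWL = 10 * 13.835139 = 138.35

138.35 dB


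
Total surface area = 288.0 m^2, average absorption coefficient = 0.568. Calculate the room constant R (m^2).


Given values:
  S = 288.0 m^2, alpha = 0.568
Formula: R = S * alpha / (1 - alpha)
Numerator: 288.0 * 0.568 = 163.584
Denominator: 1 - 0.568 = 0.432
R = 163.584 / 0.432 = 378.67

378.67 m^2


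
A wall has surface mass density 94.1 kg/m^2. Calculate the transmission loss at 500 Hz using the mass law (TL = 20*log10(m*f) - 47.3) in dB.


Given values:
  m = 94.1 kg/m^2, f = 500 Hz
Formula: TL = 20 * log10(m * f) - 47.3
Compute m * f = 94.1 * 500 = 47050.0
Compute log10(47050.0) = 4.67256
Compute 20 * 4.67256 = 93.4512
TL = 93.4512 - 47.3 = 46.15

46.15 dB


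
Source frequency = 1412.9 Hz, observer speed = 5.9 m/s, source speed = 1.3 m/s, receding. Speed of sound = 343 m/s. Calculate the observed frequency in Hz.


Given values:
  f_s = 1412.9 Hz, v_o = 5.9 m/s, v_s = 1.3 m/s
  Direction: receding
Formula: f_o = f_s * (c - v_o) / (c + v_s)
Numerator: c - v_o = 343 - 5.9 = 337.1
Denominator: c + v_s = 343 + 1.3 = 344.3
f_o = 1412.9 * 337.1 / 344.3 = 1383.35

1383.35 Hz


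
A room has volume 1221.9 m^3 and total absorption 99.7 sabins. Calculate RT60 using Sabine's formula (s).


Given values:
  V = 1221.9 m^3
  A = 99.7 sabins
Formula: RT60 = 0.161 * V / A
Numerator: 0.161 * 1221.9 = 196.7259
RT60 = 196.7259 / 99.7 = 1.973

1.973 s


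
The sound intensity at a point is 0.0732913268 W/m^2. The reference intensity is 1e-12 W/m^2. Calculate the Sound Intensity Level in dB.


Given values:
  I = 0.0732913268 W/m^2
  I_ref = 1e-12 W/m^2
Formula: SIL = 10 * log10(I / I_ref)
Compute ratio: I / I_ref = 73291326800
Compute log10: log10(73291326800) = 10.865053
Multiply: SIL = 10 * 10.865053 = 108.65

108.65 dB


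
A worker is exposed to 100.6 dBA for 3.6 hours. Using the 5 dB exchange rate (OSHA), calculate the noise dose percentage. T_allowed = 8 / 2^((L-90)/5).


Given values:
  L = 100.6 dBA, T = 3.6 hours
Formula: T_allowed = 8 / 2^((L - 90) / 5)
Compute exponent: (100.6 - 90) / 5 = 2.12
Compute 2^(2.12) = 4.346939
T_allowed = 8 / 4.346939 = 1.840375 hours
Dose = (T / T_allowed) * 100
Dose = (3.6 / 1.840375) * 100 = 195.61

195.61 %


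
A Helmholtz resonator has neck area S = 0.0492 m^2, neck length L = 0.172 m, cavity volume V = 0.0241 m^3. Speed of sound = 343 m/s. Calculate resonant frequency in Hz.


Given values:
  S = 0.0492 m^2, L = 0.172 m, V = 0.0241 m^3, c = 343 m/s
Formula: f = (c / (2*pi)) * sqrt(S / (V * L))
Compute V * L = 0.0241 * 0.172 = 0.0041452
Compute S / (V * L) = 0.0492 / 0.0041452 = 11.8691
Compute sqrt(11.8691) = 3.445156
Compute c / (2*pi) = 343 / 6.283185 = 54.590148
f = 54.590148 * 3.445156 = 188.07

188.07 Hz


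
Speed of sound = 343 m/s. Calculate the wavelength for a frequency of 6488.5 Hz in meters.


Given values:
  c = 343 m/s, f = 6488.5 Hz
Formula: lambda = c / f
lambda = 343 / 6488.5
lambda = 0.0529

0.0529 m


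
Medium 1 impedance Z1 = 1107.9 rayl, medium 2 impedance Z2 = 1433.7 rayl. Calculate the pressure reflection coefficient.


Given values:
  Z1 = 1107.9 rayl, Z2 = 1433.7 rayl
Formula: R = (Z2 - Z1) / (Z2 + Z1)
Numerator: Z2 - Z1 = 1433.7 - 1107.9 = 325.8
Denominator: Z2 + Z1 = 1433.7 + 1107.9 = 2541.6
R = 325.8 / 2541.6 = 0.1282

0.1282


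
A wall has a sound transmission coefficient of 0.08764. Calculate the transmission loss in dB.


Given values:
  tau = 0.08764
Formula: TL = 10 * log10(1 / tau)
Compute 1 / tau = 1 / 0.08764 = 11.4103
Compute log10(11.4103) = 1.057297
TL = 10 * 1.057297 = 10.57

10.57 dB


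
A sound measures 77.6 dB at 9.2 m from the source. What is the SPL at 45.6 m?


Given values:
  SPL1 = 77.6 dB, r1 = 9.2 m, r2 = 45.6 m
Formula: SPL2 = SPL1 - 20 * log10(r2 / r1)
Compute ratio: r2 / r1 = 45.6 / 9.2 = 4.9565
Compute log10: log10(4.9565) = 0.695175
Compute drop: 20 * 0.695175 = 13.9035
SPL2 = 77.6 - 13.9035 = 63.7

63.7 dB


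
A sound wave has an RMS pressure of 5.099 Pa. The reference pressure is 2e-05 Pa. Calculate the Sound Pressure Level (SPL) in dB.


Given values:
  p = 5.099 Pa
  p_ref = 2e-05 Pa
Formula: SPL = 20 * log10(p / p_ref)
Compute ratio: p / p_ref = 5.099 / 2e-05 = 254950
Compute log10: log10(254950) = 5.406455
Multiply: SPL = 20 * 5.406455 = 108.13

108.13 dB


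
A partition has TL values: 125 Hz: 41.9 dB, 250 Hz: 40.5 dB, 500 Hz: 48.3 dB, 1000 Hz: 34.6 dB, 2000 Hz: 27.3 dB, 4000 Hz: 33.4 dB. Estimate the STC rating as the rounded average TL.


Given TL values at each frequency:
  125 Hz: 41.9 dB
  250 Hz: 40.5 dB
  500 Hz: 48.3 dB
  1000 Hz: 34.6 dB
  2000 Hz: 27.3 dB
  4000 Hz: 33.4 dB
Formula: STC ~ round(average of TL values)
Sum = 41.9 + 40.5 + 48.3 + 34.6 + 27.3 + 33.4 = 226.0
Average = 226.0 / 6 = 37.67
Rounded: 38

38


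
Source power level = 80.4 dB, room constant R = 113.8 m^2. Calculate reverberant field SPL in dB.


Given values:
  Lw = 80.4 dB, R = 113.8 m^2
Formula: SPL = Lw + 10 * log10(4 / R)
Compute 4 / R = 4 / 113.8 = 0.035149
Compute 10 * log10(0.035149) = -14.5409
SPL = 80.4 + (-14.5409) = 65.86

65.86 dB


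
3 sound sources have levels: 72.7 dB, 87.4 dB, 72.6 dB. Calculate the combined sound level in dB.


Formula: L_total = 10 * log10( sum(10^(Li/10)) )
  Source 1: 10^(72.7/10) = 18620871.3666
  Source 2: 10^(87.4/10) = 549540873.8576
  Source 3: 10^(72.6/10) = 18197008.5861
Sum of linear values = 586358753.8103
L_total = 10 * log10(586358753.8103) = 87.68

87.68 dB


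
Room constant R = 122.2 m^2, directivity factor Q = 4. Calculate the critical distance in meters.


Given values:
  R = 122.2 m^2, Q = 4
Formula: d_c = 0.141 * sqrt(Q * R)
Compute Q * R = 4 * 122.2 = 488.8
Compute sqrt(488.8) = 22.1088
d_c = 0.141 * 22.1088 = 3.117

3.117 m


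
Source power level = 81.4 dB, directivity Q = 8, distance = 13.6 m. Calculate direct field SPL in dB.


Given values:
  Lw = 81.4 dB, Q = 8, r = 13.6 m
Formula: SPL = Lw + 10 * log10(Q / (4 * pi * r^2))
Compute 4 * pi * r^2 = 4 * pi * 13.6^2 = 2324.2759
Compute Q / denom = 8 / 2324.2759 = 0.00344193
Compute 10 * log10(0.00344193) = -24.632
SPL = 81.4 + (-24.632) = 56.77

56.77 dB


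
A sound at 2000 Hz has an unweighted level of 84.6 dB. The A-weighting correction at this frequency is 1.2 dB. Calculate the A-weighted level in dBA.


Given values:
  SPL = 84.6 dB
  A-weighting at 2000 Hz = 1.2 dB
Formula: L_A = SPL + A_weight
L_A = 84.6 + (1.2)
L_A = 85.8

85.8 dBA


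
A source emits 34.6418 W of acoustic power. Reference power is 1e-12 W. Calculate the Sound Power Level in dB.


Given values:
  W = 34.6418 W
  W_ref = 1e-12 W
Formula: SWL = 10 * log10(W / W_ref)
Compute ratio: W / W_ref = 34641800000000
Compute log10: log10(34641800000000) = 13.5396
Multiply: SWL = 10 * 13.5396 = 135.4

135.4 dB


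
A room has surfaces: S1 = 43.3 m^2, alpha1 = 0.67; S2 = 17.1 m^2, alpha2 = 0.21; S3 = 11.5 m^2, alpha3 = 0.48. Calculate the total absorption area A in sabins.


Given surfaces:
  Surface 1: 43.3 * 0.67 = 29.011
  Surface 2: 17.1 * 0.21 = 3.591
  Surface 3: 11.5 * 0.48 = 5.52
Formula: A = sum(Si * alpha_i)
A = 29.011 + 3.591 + 5.52
A = 38.12

38.12 sabins


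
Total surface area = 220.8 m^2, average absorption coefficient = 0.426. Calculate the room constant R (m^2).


Given values:
  S = 220.8 m^2, alpha = 0.426
Formula: R = S * alpha / (1 - alpha)
Numerator: 220.8 * 0.426 = 94.0608
Denominator: 1 - 0.426 = 0.574
R = 94.0608 / 0.574 = 163.87

163.87 m^2


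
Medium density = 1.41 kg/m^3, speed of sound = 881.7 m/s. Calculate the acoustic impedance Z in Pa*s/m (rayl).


Given values:
  rho = 1.41 kg/m^3
  c = 881.7 m/s
Formula: Z = rho * c
Z = 1.41 * 881.7
Z = 1243.2

1243.2 rayl


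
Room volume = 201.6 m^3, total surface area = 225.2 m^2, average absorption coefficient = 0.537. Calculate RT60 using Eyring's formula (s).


Given values:
  V = 201.6 m^3, S = 225.2 m^2, alpha = 0.537
Formula: RT60 = 0.161 * V / (-S * ln(1 - alpha))
Compute ln(1 - 0.537) = ln(0.463) = -0.770028
Denominator: -225.2 * -0.770028 = 173.4103
Numerator: 0.161 * 201.6 = 32.4576
RT60 = 32.4576 / 173.4103 = 0.187

0.187 s


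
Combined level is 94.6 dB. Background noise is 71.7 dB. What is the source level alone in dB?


Given values:
  L_total = 94.6 dB, L_bg = 71.7 dB
Formula: L_source = 10 * log10(10^(L_total/10) - 10^(L_bg/10))
Convert to linear:
  10^(94.6/10) = 2884031503.1266
  10^(71.7/10) = 14791083.8817
Difference: 2884031503.1266 - 14791083.8817 = 2869240419.2449
L_source = 10 * log10(2869240419.2449) = 94.58

94.58 dB


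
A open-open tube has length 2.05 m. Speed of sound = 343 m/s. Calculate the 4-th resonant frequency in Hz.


Given values:
  Tube type: open-open, L = 2.05 m, c = 343 m/s, n = 4
Formula: f_n = n * c / (2 * L)
Compute 2 * L = 2 * 2.05 = 4.1
f = 4 * 343 / 4.1
f = 334.63

334.63 Hz


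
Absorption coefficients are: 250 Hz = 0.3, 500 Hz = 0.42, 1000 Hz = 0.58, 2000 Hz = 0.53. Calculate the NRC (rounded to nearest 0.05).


Given values:
  a_250 = 0.3, a_500 = 0.42
  a_1000 = 0.58, a_2000 = 0.53
Formula: NRC = (a250 + a500 + a1000 + a2000) / 4
Sum = 0.3 + 0.42 + 0.58 + 0.53 = 1.83
NRC = 1.83 / 4 = 0.4575
Rounded to nearest 0.05: 0.45

0.45


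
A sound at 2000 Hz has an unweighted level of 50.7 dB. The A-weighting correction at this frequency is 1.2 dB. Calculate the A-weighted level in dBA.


Given values:
  SPL = 50.7 dB
  A-weighting at 2000 Hz = 1.2 dB
Formula: L_A = SPL + A_weight
L_A = 50.7 + (1.2)
L_A = 51.9

51.9 dBA


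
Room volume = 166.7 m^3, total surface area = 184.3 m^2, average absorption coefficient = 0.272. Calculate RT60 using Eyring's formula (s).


Given values:
  V = 166.7 m^3, S = 184.3 m^2, alpha = 0.272
Formula: RT60 = 0.161 * V / (-S * ln(1 - alpha))
Compute ln(1 - 0.272) = ln(0.728) = -0.317454
Denominator: -184.3 * -0.317454 = 58.5068
Numerator: 0.161 * 166.7 = 26.8387
RT60 = 26.8387 / 58.5068 = 0.459

0.459 s


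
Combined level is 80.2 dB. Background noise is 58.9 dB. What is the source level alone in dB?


Given values:
  L_total = 80.2 dB, L_bg = 58.9 dB
Formula: L_source = 10 * log10(10^(L_total/10) - 10^(L_bg/10))
Convert to linear:
  10^(80.2/10) = 104712854.8051
  10^(58.9/10) = 776247.1166
Difference: 104712854.8051 - 776247.1166 = 103936607.6885
L_source = 10 * log10(103936607.6885) = 80.17

80.17 dB


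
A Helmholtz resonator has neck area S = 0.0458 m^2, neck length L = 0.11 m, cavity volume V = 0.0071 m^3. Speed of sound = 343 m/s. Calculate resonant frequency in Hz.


Given values:
  S = 0.0458 m^2, L = 0.11 m, V = 0.0071 m^3, c = 343 m/s
Formula: f = (c / (2*pi)) * sqrt(S / (V * L))
Compute V * L = 0.0071 * 0.11 = 0.000781
Compute S / (V * L) = 0.0458 / 0.000781 = 58.6428
Compute sqrt(58.6428) = 7.657859
Compute c / (2*pi) = 343 / 6.283185 = 54.590148
f = 54.590148 * 7.657859 = 418.04

418.04 Hz


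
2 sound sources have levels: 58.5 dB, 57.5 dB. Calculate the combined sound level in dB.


Formula: L_total = 10 * log10( sum(10^(Li/10)) )
  Source 1: 10^(58.5/10) = 707945.7844
  Source 2: 10^(57.5/10) = 562341.3252
Sum of linear values = 1270287.1096
L_total = 10 * log10(1270287.1096) = 61.04

61.04 dB


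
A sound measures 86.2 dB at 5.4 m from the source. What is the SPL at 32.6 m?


Given values:
  SPL1 = 86.2 dB, r1 = 5.4 m, r2 = 32.6 m
Formula: SPL2 = SPL1 - 20 * log10(r2 / r1)
Compute ratio: r2 / r1 = 32.6 / 5.4 = 6.037
Compute log10: log10(6.037) = 0.780821
Compute drop: 20 * 0.780821 = 15.6164
SPL2 = 86.2 - 15.6164 = 70.58

70.58 dB


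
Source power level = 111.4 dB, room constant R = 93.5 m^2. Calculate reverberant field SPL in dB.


Given values:
  Lw = 111.4 dB, R = 93.5 m^2
Formula: SPL = Lw + 10 * log10(4 / R)
Compute 4 / R = 4 / 93.5 = 0.042781
Compute 10 * log10(0.042781) = -13.6875
SPL = 111.4 + (-13.6875) = 97.71

97.71 dB


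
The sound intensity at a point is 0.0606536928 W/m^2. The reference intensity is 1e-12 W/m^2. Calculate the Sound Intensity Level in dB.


Given values:
  I = 0.0606536928 W/m^2
  I_ref = 1e-12 W/m^2
Formula: SIL = 10 * log10(I / I_ref)
Compute ratio: I / I_ref = 60653692800
Compute log10: log10(60653692800) = 10.782857
Multiply: SIL = 10 * 10.782857 = 107.83

107.83 dB


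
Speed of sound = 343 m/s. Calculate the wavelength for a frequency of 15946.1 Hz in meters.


Given values:
  c = 343 m/s, f = 15946.1 Hz
Formula: lambda = c / f
lambda = 343 / 15946.1
lambda = 0.0215

0.0215 m


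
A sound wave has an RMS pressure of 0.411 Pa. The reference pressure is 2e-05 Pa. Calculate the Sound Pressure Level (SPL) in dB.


Given values:
  p = 0.411 Pa
  p_ref = 2e-05 Pa
Formula: SPL = 20 * log10(p / p_ref)
Compute ratio: p / p_ref = 0.411 / 2e-05 = 20550
Compute log10: log10(20550) = 4.312812
Multiply: SPL = 20 * 4.312812 = 86.26

86.26 dB


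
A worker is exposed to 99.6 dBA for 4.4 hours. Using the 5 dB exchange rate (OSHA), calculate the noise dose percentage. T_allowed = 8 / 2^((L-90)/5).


Given values:
  L = 99.6 dBA, T = 4.4 hours
Formula: T_allowed = 8 / 2^((L - 90) / 5)
Compute exponent: (99.6 - 90) / 5 = 1.92
Compute 2^(1.92) = 3.784231
T_allowed = 8 / 3.784231 = 2.114036 hours
Dose = (T / T_allowed) * 100
Dose = (4.4 / 2.114036) * 100 = 208.13

208.13 %


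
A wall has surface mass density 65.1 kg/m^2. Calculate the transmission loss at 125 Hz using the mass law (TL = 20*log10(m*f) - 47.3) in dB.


Given values:
  m = 65.1 kg/m^2, f = 125 Hz
Formula: TL = 20 * log10(m * f) - 47.3
Compute m * f = 65.1 * 125 = 8137.5
Compute log10(8137.5) = 3.910491
Compute 20 * 3.910491 = 78.2098
TL = 78.2098 - 47.3 = 30.91

30.91 dB


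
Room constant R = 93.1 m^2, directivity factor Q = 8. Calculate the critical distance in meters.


Given values:
  R = 93.1 m^2, Q = 8
Formula: d_c = 0.141 * sqrt(Q * R)
Compute Q * R = 8 * 93.1 = 744.8
Compute sqrt(744.8) = 27.291
d_c = 0.141 * 27.291 = 3.848

3.848 m
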